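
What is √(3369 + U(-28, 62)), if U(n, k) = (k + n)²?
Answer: 5*√181 ≈ 67.268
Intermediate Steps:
√(3369 + U(-28, 62)) = √(3369 + (62 - 28)²) = √(3369 + 34²) = √(3369 + 1156) = √4525 = 5*√181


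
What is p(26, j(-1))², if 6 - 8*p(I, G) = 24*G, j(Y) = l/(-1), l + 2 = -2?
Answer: 2025/16 ≈ 126.56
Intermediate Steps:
l = -4 (l = -2 - 2 = -4)
j(Y) = 4 (j(Y) = -4/(-1) = -4*(-1) = 4)
p(I, G) = ¾ - 3*G
p(26, j(-1))² = (¾ - 3*4)² = (¾ - 12)² = (-45/4)² = 2025/16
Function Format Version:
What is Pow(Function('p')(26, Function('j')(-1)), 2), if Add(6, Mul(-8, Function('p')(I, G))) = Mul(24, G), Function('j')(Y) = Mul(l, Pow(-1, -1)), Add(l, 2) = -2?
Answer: Rational(2025, 16) ≈ 126.56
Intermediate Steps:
l = -4 (l = Add(-2, -2) = -4)
Function('j')(Y) = 4 (Function('j')(Y) = Mul(-4, Pow(-1, -1)) = Mul(-4, -1) = 4)
Function('p')(I, G) = Add(Rational(3, 4), Mul(-3, G)) (Function('p')(I, G) = Add(Rational(3, 4), Mul(Rational(-1, 8), Mul(24, G))) = Add(Rational(3, 4), Mul(-3, G)))
Pow(Function('p')(26, Function('j')(-1)), 2) = Pow(Add(Rational(3, 4), Mul(-3, 4)), 2) = Pow(Add(Rational(3, 4), -12), 2) = Pow(Rational(-45, 4), 2) = Rational(2025, 16)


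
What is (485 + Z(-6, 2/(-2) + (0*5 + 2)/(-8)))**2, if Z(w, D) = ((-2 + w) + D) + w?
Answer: 3530641/16 ≈ 2.2067e+5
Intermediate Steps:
Z(w, D) = -2 + D + 2*w (Z(w, D) = (-2 + D + w) + w = -2 + D + 2*w)
(485 + Z(-6, 2/(-2) + (0*5 + 2)/(-8)))**2 = (485 + (-2 + (2/(-2) + (0*5 + 2)/(-8)) + 2*(-6)))**2 = (485 + (-2 + (2*(-1/2) + (0 + 2)*(-1/8)) - 12))**2 = (485 + (-2 + (-1 + 2*(-1/8)) - 12))**2 = (485 + (-2 + (-1 - 1/4) - 12))**2 = (485 + (-2 - 5/4 - 12))**2 = (485 - 61/4)**2 = (1879/4)**2 = 3530641/16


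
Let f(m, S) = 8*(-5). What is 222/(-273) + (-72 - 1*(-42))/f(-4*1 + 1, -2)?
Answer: -23/364 ≈ -0.063187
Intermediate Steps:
f(m, S) = -40
222/(-273) + (-72 - 1*(-42))/f(-4*1 + 1, -2) = 222/(-273) + (-72 - 1*(-42))/(-40) = 222*(-1/273) + (-72 + 42)*(-1/40) = -74/91 - 30*(-1/40) = -74/91 + 3/4 = -23/364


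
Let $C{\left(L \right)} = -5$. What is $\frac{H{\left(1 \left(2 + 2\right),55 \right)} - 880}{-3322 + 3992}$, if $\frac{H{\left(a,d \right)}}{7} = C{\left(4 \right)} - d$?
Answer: $- \frac{130}{67} \approx -1.9403$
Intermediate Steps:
$H{\left(a,d \right)} = -35 - 7 d$ ($H{\left(a,d \right)} = 7 \left(-5 - d\right) = -35 - 7 d$)
$\frac{H{\left(1 \left(2 + 2\right),55 \right)} - 880}{-3322 + 3992} = \frac{\left(-35 - 385\right) - 880}{-3322 + 3992} = \frac{\left(-35 - 385\right) - 880}{670} = \left(-420 - 880\right) \frac{1}{670} = \left(-1300\right) \frac{1}{670} = - \frac{130}{67}$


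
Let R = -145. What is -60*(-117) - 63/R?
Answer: 1017963/145 ≈ 7020.4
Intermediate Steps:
-60*(-117) - 63/R = -60*(-117) - 63/(-145) = 7020 - 63*(-1/145) = 7020 + 63/145 = 1017963/145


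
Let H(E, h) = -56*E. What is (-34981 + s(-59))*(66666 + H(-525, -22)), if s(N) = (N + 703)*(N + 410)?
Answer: 18354658158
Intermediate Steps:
s(N) = (410 + N)*(703 + N) (s(N) = (703 + N)*(410 + N) = (410 + N)*(703 + N))
(-34981 + s(-59))*(66666 + H(-525, -22)) = (-34981 + (288230 + (-59)**2 + 1113*(-59)))*(66666 - 56*(-525)) = (-34981 + (288230 + 3481 - 65667))*(66666 + 29400) = (-34981 + 226044)*96066 = 191063*96066 = 18354658158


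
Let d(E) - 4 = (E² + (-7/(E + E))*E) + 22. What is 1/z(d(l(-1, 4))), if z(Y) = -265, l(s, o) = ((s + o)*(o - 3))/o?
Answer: -1/265 ≈ -0.0037736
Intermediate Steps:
l(s, o) = (-3 + o)*(o + s)/o (l(s, o) = ((o + s)*(-3 + o))/o = ((-3 + o)*(o + s))/o = (-3 + o)*(o + s)/o)
d(E) = 45/2 + E² (d(E) = 4 + ((E² + (-7/(E + E))*E) + 22) = 4 + ((E² + (-7*1/(2*E))*E) + 22) = 4 + ((E² + (-7/(2*E))*E) + 22) = 4 + ((E² - 7/2) + 22) = 4 + ((-7/2 + E²) + 22) = 4 + (37/2 + E²) = 45/2 + E²)
1/z(d(l(-1, 4))) = 1/(-265) = -1/265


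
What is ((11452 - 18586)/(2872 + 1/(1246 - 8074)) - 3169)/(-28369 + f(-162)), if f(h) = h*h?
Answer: 62192848487/41671281875 ≈ 1.4925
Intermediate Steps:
f(h) = h**2
((11452 - 18586)/(2872 + 1/(1246 - 8074)) - 3169)/(-28369 + f(-162)) = ((11452 - 18586)/(2872 + 1/(1246 - 8074)) - 3169)/(-28369 + (-162)**2) = (-7134/(2872 + 1/(-6828)) - 3169)/(-28369 + 26244) = (-7134/(2872 - 1/6828) - 3169)/(-2125) = (-7134/19610015/6828 - 3169)*(-1/2125) = (-7134*6828/19610015 - 3169)*(-1/2125) = (-48710952/19610015 - 3169)*(-1/2125) = -62192848487/19610015*(-1/2125) = 62192848487/41671281875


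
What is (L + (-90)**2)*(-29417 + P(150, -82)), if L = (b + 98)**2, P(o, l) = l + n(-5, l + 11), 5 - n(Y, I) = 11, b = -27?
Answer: -387725205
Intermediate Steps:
n(Y, I) = -6 (n(Y, I) = 5 - 1*11 = 5 - 11 = -6)
P(o, l) = -6 + l (P(o, l) = l - 6 = -6 + l)
L = 5041 (L = (-27 + 98)**2 = 71**2 = 5041)
(L + (-90)**2)*(-29417 + P(150, -82)) = (5041 + (-90)**2)*(-29417 + (-6 - 82)) = (5041 + 8100)*(-29417 - 88) = 13141*(-29505) = -387725205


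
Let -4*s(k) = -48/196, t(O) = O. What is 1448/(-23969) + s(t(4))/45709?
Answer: -3243073061/53684352029 ≈ -0.060410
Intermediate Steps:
s(k) = 3/49 (s(k) = -(-12)/196 = -¼*(-12/49) = 3/49)
1448/(-23969) + s(t(4))/45709 = 1448/(-23969) + (3/49)/45709 = 1448*(-1/23969) + (3/49)*(1/45709) = -1448/23969 + 3/2239741 = -3243073061/53684352029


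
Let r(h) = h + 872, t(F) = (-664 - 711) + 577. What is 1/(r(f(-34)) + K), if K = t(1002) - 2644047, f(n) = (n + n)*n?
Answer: -1/2641661 ≈ -3.7855e-7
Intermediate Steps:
t(F) = -798 (t(F) = -1375 + 577 = -798)
f(n) = 2*n² (f(n) = (2*n)*n = 2*n²)
K = -2644845 (K = -798 - 2644047 = -2644845)
r(h) = 872 + h
1/(r(f(-34)) + K) = 1/((872 + 2*(-34)²) - 2644845) = 1/((872 + 2*1156) - 2644845) = 1/((872 + 2312) - 2644845) = 1/(3184 - 2644845) = 1/(-2641661) = -1/2641661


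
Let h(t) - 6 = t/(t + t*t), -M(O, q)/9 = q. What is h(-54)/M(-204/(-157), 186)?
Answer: -317/88722 ≈ -0.0035730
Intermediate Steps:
M(O, q) = -9*q
h(t) = 6 + t/(t + t**2) (h(t) = 6 + t/(t + t*t) = 6 + t/(t + t**2))
h(-54)/M(-204/(-157), 186) = ((7 + 6*(-54))/(1 - 54))/((-9*186)) = ((7 - 324)/(-53))/(-1674) = -1/53*(-317)*(-1/1674) = (317/53)*(-1/1674) = -317/88722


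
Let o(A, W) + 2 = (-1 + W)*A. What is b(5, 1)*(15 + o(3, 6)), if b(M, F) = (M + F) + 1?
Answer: 196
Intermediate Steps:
b(M, F) = 1 + F + M (b(M, F) = (F + M) + 1 = 1 + F + M)
o(A, W) = -2 + A*(-1 + W) (o(A, W) = -2 + (-1 + W)*A = -2 + A*(-1 + W))
b(5, 1)*(15 + o(3, 6)) = (1 + 1 + 5)*(15 + (-2 - 1*3 + 3*6)) = 7*(15 + (-2 - 3 + 18)) = 7*(15 + 13) = 7*28 = 196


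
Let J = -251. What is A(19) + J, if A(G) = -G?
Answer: -270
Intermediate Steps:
A(19) + J = -1*19 - 251 = -19 - 251 = -270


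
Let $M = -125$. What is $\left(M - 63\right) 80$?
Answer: $-15040$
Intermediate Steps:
$\left(M - 63\right) 80 = \left(-125 - 63\right) 80 = \left(-188\right) 80 = -15040$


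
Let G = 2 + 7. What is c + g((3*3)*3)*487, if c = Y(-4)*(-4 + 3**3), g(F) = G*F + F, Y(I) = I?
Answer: 131398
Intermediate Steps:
G = 9
g(F) = 10*F (g(F) = 9*F + F = 10*F)
c = -92 (c = -4*(-4 + 3**3) = -4*(-4 + 27) = -4*23 = -92)
c + g((3*3)*3)*487 = -92 + (10*((3*3)*3))*487 = -92 + (10*(9*3))*487 = -92 + (10*27)*487 = -92 + 270*487 = -92 + 131490 = 131398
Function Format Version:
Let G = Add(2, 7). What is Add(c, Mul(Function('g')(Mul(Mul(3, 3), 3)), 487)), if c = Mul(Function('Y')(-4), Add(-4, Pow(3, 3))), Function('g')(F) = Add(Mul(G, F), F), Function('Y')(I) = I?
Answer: 131398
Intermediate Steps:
G = 9
Function('g')(F) = Mul(10, F) (Function('g')(F) = Add(Mul(9, F), F) = Mul(10, F))
c = -92 (c = Mul(-4, Add(-4, Pow(3, 3))) = Mul(-4, Add(-4, 27)) = Mul(-4, 23) = -92)
Add(c, Mul(Function('g')(Mul(Mul(3, 3), 3)), 487)) = Add(-92, Mul(Mul(10, Mul(Mul(3, 3), 3)), 487)) = Add(-92, Mul(Mul(10, Mul(9, 3)), 487)) = Add(-92, Mul(Mul(10, 27), 487)) = Add(-92, Mul(270, 487)) = Add(-92, 131490) = 131398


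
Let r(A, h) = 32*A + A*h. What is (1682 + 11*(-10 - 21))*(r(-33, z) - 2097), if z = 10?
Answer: -4670703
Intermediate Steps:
(1682 + 11*(-10 - 21))*(r(-33, z) - 2097) = (1682 + 11*(-10 - 21))*(-33*(32 + 10) - 2097) = (1682 + 11*(-31))*(-33*42 - 2097) = (1682 - 341)*(-1386 - 2097) = 1341*(-3483) = -4670703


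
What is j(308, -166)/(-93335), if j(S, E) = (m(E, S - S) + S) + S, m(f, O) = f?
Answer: -90/18667 ≈ -0.0048213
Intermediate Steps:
j(S, E) = E + 2*S (j(S, E) = (E + S) + S = E + 2*S)
j(308, -166)/(-93335) = (-166 + 2*308)/(-93335) = (-166 + 616)*(-1/93335) = 450*(-1/93335) = -90/18667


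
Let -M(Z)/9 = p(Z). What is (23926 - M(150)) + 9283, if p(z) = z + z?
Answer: 35909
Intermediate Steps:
p(z) = 2*z
M(Z) = -18*Z
(23926 - M(150)) + 9283 = (23926 - (-18)*150) + 9283 = (23926 - 1*(-2700)) + 9283 = (23926 + 2700) + 9283 = 26626 + 9283 = 35909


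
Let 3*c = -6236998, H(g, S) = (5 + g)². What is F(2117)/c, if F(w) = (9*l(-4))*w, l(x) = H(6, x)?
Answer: -6916239/6236998 ≈ -1.1089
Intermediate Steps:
l(x) = 121 (l(x) = (5 + 6)² = 11² = 121)
c = -6236998/3 (c = (⅓)*(-6236998) = -6236998/3 ≈ -2.0790e+6)
F(w) = 1089*w (F(w) = (9*121)*w = 1089*w)
F(2117)/c = (1089*2117)/(-6236998/3) = 2305413*(-3/6236998) = -6916239/6236998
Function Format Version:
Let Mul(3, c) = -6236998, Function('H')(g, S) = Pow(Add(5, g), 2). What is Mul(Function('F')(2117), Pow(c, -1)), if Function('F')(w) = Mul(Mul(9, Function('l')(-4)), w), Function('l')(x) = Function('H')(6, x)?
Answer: Rational(-6916239, 6236998) ≈ -1.1089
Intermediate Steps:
Function('l')(x) = 121 (Function('l')(x) = Pow(Add(5, 6), 2) = Pow(11, 2) = 121)
c = Rational(-6236998, 3) (c = Mul(Rational(1, 3), -6236998) = Rational(-6236998, 3) ≈ -2.0790e+6)
Function('F')(w) = Mul(1089, w) (Function('F')(w) = Mul(Mul(9, 121), w) = Mul(1089, w))
Mul(Function('F')(2117), Pow(c, -1)) = Mul(Mul(1089, 2117), Pow(Rational(-6236998, 3), -1)) = Mul(2305413, Rational(-3, 6236998)) = Rational(-6916239, 6236998)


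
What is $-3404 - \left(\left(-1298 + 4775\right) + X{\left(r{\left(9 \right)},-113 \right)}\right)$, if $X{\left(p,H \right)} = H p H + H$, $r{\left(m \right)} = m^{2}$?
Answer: $-1041057$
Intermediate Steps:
$X{\left(p,H \right)} = H + p H^{2}$ ($X{\left(p,H \right)} = p H^{2} + H = H + p H^{2}$)
$-3404 - \left(\left(-1298 + 4775\right) + X{\left(r{\left(9 \right)},-113 \right)}\right) = -3404 - \left(\left(-1298 + 4775\right) - 113 \left(1 - 113 \cdot 9^{2}\right)\right) = -3404 - \left(3477 - 113 \left(1 - 9153\right)\right) = -3404 - \left(3477 - -1034176\right) = -3404 - \left(3477 + 1034176\right) = -3404 - 1037653 = -1041057$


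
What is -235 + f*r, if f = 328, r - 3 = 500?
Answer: 164749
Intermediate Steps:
r = 503 (r = 3 + 500 = 503)
-235 + f*r = -235 + 328*503 = -235 + 164984 = 164749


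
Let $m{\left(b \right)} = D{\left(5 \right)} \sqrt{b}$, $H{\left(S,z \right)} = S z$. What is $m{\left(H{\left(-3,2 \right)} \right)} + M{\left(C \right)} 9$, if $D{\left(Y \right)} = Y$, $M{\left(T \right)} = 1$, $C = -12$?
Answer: $9 + 5 i \sqrt{6} \approx 9.0 + 12.247 i$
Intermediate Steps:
$m{\left(b \right)} = 5 \sqrt{b}$
$m{\left(H{\left(-3,2 \right)} \right)} + M{\left(C \right)} 9 = 5 \sqrt{\left(-3\right) 2} + 1 \cdot 9 = 5 \sqrt{-6} + 9 = 5 i \sqrt{6} + 9 = 9 + 5 i \sqrt{6}$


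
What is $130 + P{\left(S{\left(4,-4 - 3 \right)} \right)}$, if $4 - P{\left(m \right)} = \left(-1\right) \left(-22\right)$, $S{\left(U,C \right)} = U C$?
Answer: $112$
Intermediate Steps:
$S{\left(U,C \right)} = C U$
$P{\left(m \right)} = -18$ ($P{\left(m \right)} = 4 - \left(-1\right) \left(-22\right) = 4 - 22 = -18$)
$130 + P{\left(S{\left(4,-4 - 3 \right)} \right)} = 130 - 18 = 112$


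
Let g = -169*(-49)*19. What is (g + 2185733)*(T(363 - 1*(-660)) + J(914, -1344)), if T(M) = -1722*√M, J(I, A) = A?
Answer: -3149088768 - 4034769984*√1023 ≈ -1.3220e+11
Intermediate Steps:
g = 157339 (g = 8281*19 = 157339)
(g + 2185733)*(T(363 - 1*(-660)) + J(914, -1344)) = (157339 + 2185733)*(-1722*√(363 - 1*(-660)) - 1344) = 2343072*(-1722*√(363 + 660) - 1344) = 2343072*(-1722*√1023 - 1344) = 2343072*(-1344 - 1722*√1023) = -3149088768 - 4034769984*√1023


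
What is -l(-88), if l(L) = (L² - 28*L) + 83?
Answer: -10291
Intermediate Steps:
l(L) = 83 + L² - 28*L
-l(-88) = -(83 + (-88)² - 28*(-88)) = -(83 + 7744 + 2464) = -1*10291 = -10291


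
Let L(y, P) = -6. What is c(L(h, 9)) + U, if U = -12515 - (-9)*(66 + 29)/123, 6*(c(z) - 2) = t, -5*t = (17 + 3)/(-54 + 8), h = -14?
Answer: -35379571/2829 ≈ -12506.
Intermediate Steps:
t = 2/23 (t = -(17 + 3)/(5*(-54 + 8)) = -4/(-46) = -4*(-1)/46 = -⅕*(-10/23) = 2/23 ≈ 0.086957)
c(z) = 139/69 (c(z) = 2 + (⅙)*(2/23) = 2 + 1/69 = 139/69)
U = -512830/41 (U = -12515 - (-9)*95*(1/123) = -12515 - (-9)*95/123 = -12515 - 1*(-285/41) = -12515 + 285/41 = -512830/41 ≈ -12508.)
c(L(h, 9)) + U = 139/69 - 512830/41 = -35379571/2829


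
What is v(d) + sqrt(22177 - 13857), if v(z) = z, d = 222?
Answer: 222 + 8*sqrt(130) ≈ 313.21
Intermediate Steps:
v(d) + sqrt(22177 - 13857) = 222 + sqrt(22177 - 13857) = 222 + sqrt(8320) = 222 + 8*sqrt(130)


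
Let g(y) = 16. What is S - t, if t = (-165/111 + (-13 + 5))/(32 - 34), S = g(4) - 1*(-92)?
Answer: 7641/74 ≈ 103.26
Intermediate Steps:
S = 108 (S = 16 - 1*(-92) = 16 + 92 = 108)
t = 351/74 (t = (-165*1/111 - 8)/(-2) = (-55/37 - 8)*(-½) = -351/37*(-½) = 351/74 ≈ 4.7432)
S - t = 108 - 1*351/74 = 108 - 351/74 = 7641/74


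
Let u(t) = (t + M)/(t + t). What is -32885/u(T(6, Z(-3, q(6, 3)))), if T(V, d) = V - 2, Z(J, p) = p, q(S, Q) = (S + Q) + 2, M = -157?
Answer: 263080/153 ≈ 1719.5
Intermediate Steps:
q(S, Q) = 2 + Q + S (q(S, Q) = (Q + S) + 2 = 2 + Q + S)
T(V, d) = -2 + V
u(t) = (-157 + t)/(2*t) (u(t) = (t - 157)/(t + t) = (-157 + t)/((2*t)) = (-157 + t)*(1/(2*t)) = (-157 + t)/(2*t))
-32885/u(T(6, Z(-3, q(6, 3)))) = -32885*2*(-2 + 6)/(-157 + (-2 + 6)) = -32885*8/(-157 + 4) = -32885/((½)*(¼)*(-153)) = -32885/(-153/8) = -32885*(-8/153) = 263080/153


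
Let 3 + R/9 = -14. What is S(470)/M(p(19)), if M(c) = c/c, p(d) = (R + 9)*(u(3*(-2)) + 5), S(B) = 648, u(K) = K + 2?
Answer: 648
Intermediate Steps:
R = -153 (R = -27 + 9*(-14) = -27 - 126 = -153)
u(K) = 2 + K
p(d) = -144 (p(d) = (-153 + 9)*((2 + 3*(-2)) + 5) = -144*((2 - 6) + 5) = -144*(-4 + 5) = -144*1 = -144)
M(c) = 1
S(470)/M(p(19)) = 648/1 = 648*1 = 648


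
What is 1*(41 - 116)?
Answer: -75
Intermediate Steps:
1*(41 - 116) = 1*(-75) = -75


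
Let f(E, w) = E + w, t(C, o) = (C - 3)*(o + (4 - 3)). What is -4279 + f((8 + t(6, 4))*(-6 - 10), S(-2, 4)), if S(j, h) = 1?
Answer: -4646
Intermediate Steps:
t(C, o) = (1 + o)*(-3 + C) (t(C, o) = (-3 + C)*(o + 1) = (-3 + C)*(1 + o) = (1 + o)*(-3 + C))
-4279 + f((8 + t(6, 4))*(-6 - 10), S(-2, 4)) = -4279 + ((8 + (-3 + 6 - 3*4 + 6*4))*(-6 - 10) + 1) = -4279 + ((8 + (-3 + 6 - 12 + 24))*(-16) + 1) = -4279 + ((8 + 15)*(-16) + 1) = -4279 + (23*(-16) + 1) = -4279 + (-368 + 1) = -4279 - 367 = -4646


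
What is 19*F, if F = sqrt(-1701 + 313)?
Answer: 38*I*sqrt(347) ≈ 707.86*I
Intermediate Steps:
F = 2*I*sqrt(347) (F = sqrt(-1388) = 2*I*sqrt(347) ≈ 37.256*I)
19*F = 19*(2*I*sqrt(347)) = 38*I*sqrt(347)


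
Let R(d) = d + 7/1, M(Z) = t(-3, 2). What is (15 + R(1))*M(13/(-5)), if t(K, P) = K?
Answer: -69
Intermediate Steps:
M(Z) = -3
R(d) = 7 + d (R(d) = d + 7*1 = d + 7 = 7 + d)
(15 + R(1))*M(13/(-5)) = (15 + (7 + 1))*(-3) = (15 + 8)*(-3) = 23*(-3) = -69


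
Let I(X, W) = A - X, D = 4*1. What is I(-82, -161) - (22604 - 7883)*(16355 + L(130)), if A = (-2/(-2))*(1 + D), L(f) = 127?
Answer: -242631435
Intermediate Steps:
D = 4
A = 5 (A = (-2/(-2))*(1 + 4) = -2*(-½)*5 = 1*5 = 5)
I(X, W) = 5 - X
I(-82, -161) - (22604 - 7883)*(16355 + L(130)) = (5 - 1*(-82)) - (22604 - 7883)*(16355 + 127) = (5 + 82) - 14721*16482 = 87 - 1*242631522 = 87 - 242631522 = -242631435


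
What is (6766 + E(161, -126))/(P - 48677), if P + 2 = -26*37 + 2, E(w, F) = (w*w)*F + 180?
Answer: 3259100/49639 ≈ 65.656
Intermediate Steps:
E(w, F) = 180 + F*w**2 (E(w, F) = w**2*F + 180 = F*w**2 + 180 = 180 + F*w**2)
P = -962 (P = -2 + (-26*37 + 2) = -2 + (-962 + 2) = -2 - 960 = -962)
(6766 + E(161, -126))/(P - 48677) = (6766 + (180 - 126*161**2))/(-962 - 48677) = (6766 + (180 - 126*25921))/(-49639) = (6766 + (180 - 3266046))*(-1/49639) = (6766 - 3265866)*(-1/49639) = -3259100*(-1/49639) = 3259100/49639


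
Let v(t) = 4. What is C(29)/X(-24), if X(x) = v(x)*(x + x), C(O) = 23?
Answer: -23/192 ≈ -0.11979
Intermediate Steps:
X(x) = 8*x (X(x) = 4*(x + x) = 4*(2*x) = 8*x)
C(29)/X(-24) = 23/((8*(-24))) = 23/(-192) = 23*(-1/192) = -23/192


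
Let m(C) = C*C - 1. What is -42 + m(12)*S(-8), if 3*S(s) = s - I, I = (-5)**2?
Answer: -1615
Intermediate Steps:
I = 25
m(C) = -1 + C**2 (m(C) = C**2 - 1 = -1 + C**2)
S(s) = -25/3 + s/3 (S(s) = (s - 1*25)/3 = (s - 25)/3 = (-25 + s)/3 = -25/3 + s/3)
-42 + m(12)*S(-8) = -42 + (-1 + 12**2)*(-25/3 + (1/3)*(-8)) = -42 + (-1 + 144)*(-25/3 - 8/3) = -42 + 143*(-11) = -42 - 1573 = -1615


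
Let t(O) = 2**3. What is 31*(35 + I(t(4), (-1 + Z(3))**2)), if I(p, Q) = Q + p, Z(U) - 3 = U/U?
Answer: 1612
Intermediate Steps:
Z(U) = 4 (Z(U) = 3 + U/U = 3 + 1 = 4)
t(O) = 8
31*(35 + I(t(4), (-1 + Z(3))**2)) = 31*(35 + ((-1 + 4)**2 + 8)) = 31*(35 + (3**2 + 8)) = 31*(35 + (9 + 8)) = 31*(35 + 17) = 31*52 = 1612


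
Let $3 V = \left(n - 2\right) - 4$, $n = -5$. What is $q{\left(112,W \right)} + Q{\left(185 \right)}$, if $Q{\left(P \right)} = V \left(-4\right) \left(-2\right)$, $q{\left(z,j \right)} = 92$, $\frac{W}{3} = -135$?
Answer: $\frac{188}{3} \approx 62.667$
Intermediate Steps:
$V = - \frac{11}{3}$ ($V = \frac{\left(-5 - 2\right) - 4}{3} = \frac{-7 - 4}{3} = \frac{1}{3} \left(-11\right) = - \frac{11}{3} \approx -3.6667$)
$W = -405$ ($W = 3 \left(-135\right) = -405$)
$Q{\left(P \right)} = - \frac{88}{3}$ ($Q{\left(P \right)} = \left(- \frac{11}{3}\right) \left(-4\right) \left(-2\right) = \frac{44}{3} \left(-2\right) = - \frac{88}{3}$)
$q{\left(112,W \right)} + Q{\left(185 \right)} = 92 - \frac{88}{3} = \frac{188}{3}$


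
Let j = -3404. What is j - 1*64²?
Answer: -7500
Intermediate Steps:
j - 1*64² = -3404 - 1*64² = -3404 - 1*4096 = -3404 - 4096 = -7500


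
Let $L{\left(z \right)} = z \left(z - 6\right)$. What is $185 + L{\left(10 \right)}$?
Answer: $225$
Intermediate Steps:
$L{\left(z \right)} = z \left(-6 + z\right)$
$185 + L{\left(10 \right)} = 185 + 10 \left(-6 + 10\right) = 185 + 10 \cdot 4 = 185 + 40 = 225$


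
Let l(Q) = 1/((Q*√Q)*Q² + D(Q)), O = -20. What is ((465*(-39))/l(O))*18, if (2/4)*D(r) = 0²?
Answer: 5222880000*I*√5 ≈ 1.1679e+10*I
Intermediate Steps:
D(r) = 0 (D(r) = 2*0² = 2*0 = 0)
l(Q) = Q^(-7/2) (l(Q) = 1/((Q*√Q)*Q² + 0) = 1/(Q^(3/2)*Q² + 0) = 1/(Q^(7/2) + 0) = 1/(Q^(7/2)) = Q^(-7/2))
((465*(-39))/l(O))*18 = ((465*(-39))/((-20)^(-7/2)))*18 = -18135*(-16000*I*√5)*18 = -(-290160000)*I*√5*18 = (290160000*I*√5)*18 = 5222880000*I*√5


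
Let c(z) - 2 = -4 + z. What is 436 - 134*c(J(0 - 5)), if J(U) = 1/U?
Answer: 3654/5 ≈ 730.80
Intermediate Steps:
c(z) = -2 + z (c(z) = 2 + (-4 + z) = -2 + z)
436 - 134*c(J(0 - 5)) = 436 - 134*(-2 + 1/(0 - 5)) = 436 - 134*(-2 + 1/(-5)) = 436 - 134*(-2 - 1/5) = 436 - 134*(-11/5) = 436 + 1474/5 = 3654/5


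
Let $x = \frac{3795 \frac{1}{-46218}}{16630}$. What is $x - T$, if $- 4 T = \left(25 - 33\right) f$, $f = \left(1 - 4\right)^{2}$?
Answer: $- \frac{922326661}{51240356} \approx -18.0$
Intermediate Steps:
$f = 9$ ($f = \left(-3\right)^{2} = 9$)
$T = 18$ ($T = - \frac{\left(25 - 33\right) 9}{4} = - \frac{\left(-8\right) 9}{4} = \left(- \frac{1}{4}\right) \left(-72\right) = 18$)
$x = - \frac{253}{51240356}$ ($x = 3795 \left(- \frac{1}{46218}\right) \frac{1}{16630} = \left(- \frac{1265}{15406}\right) \frac{1}{16630} = - \frac{253}{51240356} \approx -4.9375 \cdot 10^{-6}$)
$x - T = - \frac{253}{51240356} - 18 = - \frac{922326661}{51240356}$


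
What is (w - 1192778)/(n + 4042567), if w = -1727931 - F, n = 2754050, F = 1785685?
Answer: -1568798/2265539 ≈ -0.69246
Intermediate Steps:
w = -3513616 (w = -1727931 - 1*1785685 = -1727931 - 1785685 = -3513616)
(w - 1192778)/(n + 4042567) = (-3513616 - 1192778)/(2754050 + 4042567) = -4706394/6796617 = -4706394*1/6796617 = -1568798/2265539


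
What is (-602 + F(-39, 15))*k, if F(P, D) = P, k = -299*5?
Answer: 958295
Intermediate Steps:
k = -1495
(-602 + F(-39, 15))*k = (-602 - 39)*(-1495) = -641*(-1495) = 958295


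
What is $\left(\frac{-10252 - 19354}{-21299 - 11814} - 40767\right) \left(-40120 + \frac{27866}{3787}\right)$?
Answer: $\frac{205056871237639310}{125398931} \approx 1.6352 \cdot 10^{9}$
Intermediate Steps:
$\left(\frac{-10252 - 19354}{-21299 - 11814} - 40767\right) \left(-40120 + \frac{27866}{3787}\right) = \left(- \frac{29606}{-33113} - 40767\right) \left(-40120 + 27866 \cdot \frac{1}{3787}\right) = \left(\left(-29606\right) \left(- \frac{1}{33113}\right) - 40767\right) \left(-40120 + \frac{27866}{3787}\right) = \left(\frac{29606}{33113} - 40767\right) \left(- \frac{151906574}{3787}\right) = \left(- \frac{1349888065}{33113}\right) \left(- \frac{151906574}{3787}\right) = \frac{205056871237639310}{125398931}$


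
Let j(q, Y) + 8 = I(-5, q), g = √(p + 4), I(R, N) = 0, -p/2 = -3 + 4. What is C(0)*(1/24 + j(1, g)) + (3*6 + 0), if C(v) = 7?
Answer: -905/24 ≈ -37.708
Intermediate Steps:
p = -2 (p = -2*(-3 + 4) = -2*1 = -2)
g = √2 (g = √(-2 + 4) = √2 ≈ 1.4142)
j(q, Y) = -8 (j(q, Y) = -8 + 0 = -8)
C(0)*(1/24 + j(1, g)) + (3*6 + 0) = 7*(1/24 - 8) + (3*6 + 0) = 7*(1/24 - 8) + (18 + 0) = 7*(-191/24) + 18 = -1337/24 + 18 = -905/24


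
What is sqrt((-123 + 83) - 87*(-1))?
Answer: sqrt(47) ≈ 6.8557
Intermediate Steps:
sqrt((-123 + 83) - 87*(-1)) = sqrt(-40 + 87) = sqrt(47)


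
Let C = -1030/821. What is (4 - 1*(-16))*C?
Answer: -20600/821 ≈ -25.091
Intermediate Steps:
C = -1030/821 (C = -1030*1/821 = -1030/821 ≈ -1.2546)
(4 - 1*(-16))*C = (4 - 1*(-16))*(-1030/821) = (4 + 16)*(-1030/821) = 20*(-1030/821) = -20600/821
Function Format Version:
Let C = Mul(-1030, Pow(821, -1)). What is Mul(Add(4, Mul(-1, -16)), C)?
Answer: Rational(-20600, 821) ≈ -25.091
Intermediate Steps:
C = Rational(-1030, 821) (C = Mul(-1030, Rational(1, 821)) = Rational(-1030, 821) ≈ -1.2546)
Mul(Add(4, Mul(-1, -16)), C) = Mul(Add(4, Mul(-1, -16)), Rational(-1030, 821)) = Mul(Add(4, 16), Rational(-1030, 821)) = Mul(20, Rational(-1030, 821)) = Rational(-20600, 821)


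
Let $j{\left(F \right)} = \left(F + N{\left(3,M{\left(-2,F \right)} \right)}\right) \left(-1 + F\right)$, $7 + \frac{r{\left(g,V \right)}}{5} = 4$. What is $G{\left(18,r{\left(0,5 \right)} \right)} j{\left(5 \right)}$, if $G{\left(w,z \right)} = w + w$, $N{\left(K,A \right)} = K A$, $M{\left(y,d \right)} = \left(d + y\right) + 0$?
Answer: $2016$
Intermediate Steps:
$r{\left(g,V \right)} = -15$ ($r{\left(g,V \right)} = -35 + 5 \cdot 4 = -35 + 20 = -15$)
$M{\left(y,d \right)} = d + y$
$N{\left(K,A \right)} = A K$
$j{\left(F \right)} = \left(-1 + F\right) \left(-6 + 4 F\right)$ ($j{\left(F \right)} = \left(F + \left(F - 2\right) 3\right) \left(-1 + F\right) = \left(F + \left(-2 + F\right) 3\right) \left(-1 + F\right) = \left(F + \left(-6 + 3 F\right)\right) \left(-1 + F\right) = \left(-6 + 4 F\right) \left(-1 + F\right) = \left(-1 + F\right) \left(-6 + 4 F\right)$)
$G{\left(w,z \right)} = 2 w$
$G{\left(18,r{\left(0,5 \right)} \right)} j{\left(5 \right)} = 2 \cdot 18 \left(6 - 50 + 4 \cdot 5^{2}\right) = 36 \left(6 - 50 + 4 \cdot 25\right) = 36 \left(6 - 50 + 100\right) = 36 \cdot 56 = 2016$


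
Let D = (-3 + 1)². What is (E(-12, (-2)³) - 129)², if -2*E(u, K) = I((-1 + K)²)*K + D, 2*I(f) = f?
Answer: 961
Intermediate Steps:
I(f) = f/2
D = 4 (D = (-2)² = 4)
E(u, K) = -2 - K*(-1 + K)²/4 (E(u, K) = -(((-1 + K)²/2)*K + 4)/2 = -(K*(-1 + K)²/2 + 4)/2 = -(4 + K*(-1 + K)²/2)/2 = -2 - K*(-1 + K)²/4)
(E(-12, (-2)³) - 129)² = ((-2 - ¼*(-2)³*(-1 + (-2)³)²) - 129)² = ((-2 - ¼*(-8)*(-1 - 8)²) - 129)² = ((-2 - ¼*(-8)*(-9)²) - 129)² = ((-2 - ¼*(-8)*81) - 129)² = ((-2 + 162) - 129)² = (160 - 129)² = 31² = 961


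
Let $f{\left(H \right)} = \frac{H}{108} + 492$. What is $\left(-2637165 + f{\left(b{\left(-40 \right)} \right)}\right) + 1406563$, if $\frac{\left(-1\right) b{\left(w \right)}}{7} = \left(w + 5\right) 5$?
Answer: $- \frac{132850655}{108} \approx -1.2301 \cdot 10^{6}$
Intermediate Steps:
$b{\left(w \right)} = -175 - 35 w$ ($b{\left(w \right)} = - 7 \left(w + 5\right) 5 = - 7 \left(5 + w\right) 5 = - 7 \left(25 + 5 w\right) = -175 - 35 w$)
$f{\left(H \right)} = 492 + \frac{H}{108}$ ($f{\left(H \right)} = H \frac{1}{108} + 492 = \frac{H}{108} + 492 = 492 + \frac{H}{108}$)
$\left(-2637165 + f{\left(b{\left(-40 \right)} \right)}\right) + 1406563 = \left(-2637165 + \left(492 + \frac{-175 - -1400}{108}\right)\right) + 1406563 = \left(-2637165 + \left(492 + \frac{-175 + 1400}{108}\right)\right) + 1406563 = \left(-2637165 + \left(492 + \frac{1}{108} \cdot 1225\right)\right) + 1406563 = \left(-2637165 + \left(492 + \frac{1225}{108}\right)\right) + 1406563 = \left(-2637165 + \frac{54361}{108}\right) + 1406563 = - \frac{284759459}{108} + 1406563 = - \frac{132850655}{108}$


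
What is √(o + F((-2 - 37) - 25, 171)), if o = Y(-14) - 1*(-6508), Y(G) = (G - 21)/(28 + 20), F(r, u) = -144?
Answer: √916311/12 ≈ 79.770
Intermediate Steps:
Y(G) = -7/16 + G/48 (Y(G) = (-21 + G)/48 = (-21 + G)*(1/48) = -7/16 + G/48)
o = 312349/48 (o = (-7/16 + (1/48)*(-14)) - 1*(-6508) = (-7/16 - 7/24) + 6508 = -35/48 + 6508 = 312349/48 ≈ 6507.3)
√(o + F((-2 - 37) - 25, 171)) = √(312349/48 - 144) = √(305437/48) = √916311/12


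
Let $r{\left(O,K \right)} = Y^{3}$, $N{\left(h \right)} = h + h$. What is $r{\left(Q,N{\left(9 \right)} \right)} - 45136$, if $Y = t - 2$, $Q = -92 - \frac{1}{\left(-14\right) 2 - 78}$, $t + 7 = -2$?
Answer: $-46467$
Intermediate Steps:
$N{\left(h \right)} = 2 h$
$t = -9$ ($t = -7 - 2 = -9$)
$Q = - \frac{9751}{106}$ ($Q = -92 - \frac{1}{-28 - 78} = -92 - \frac{1}{-106} = -92 - - \frac{1}{106} = -92 + \frac{1}{106} = - \frac{9751}{106} \approx -91.991$)
$Y = -11$ ($Y = -9 - 2 = -11$)
$r{\left(O,K \right)} = -1331$ ($r{\left(O,K \right)} = \left(-11\right)^{3} = -1331$)
$r{\left(Q,N{\left(9 \right)} \right)} - 45136 = -1331 - 45136 = -46467$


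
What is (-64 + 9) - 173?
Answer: -228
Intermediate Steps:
(-64 + 9) - 173 = -55 - 173 = -228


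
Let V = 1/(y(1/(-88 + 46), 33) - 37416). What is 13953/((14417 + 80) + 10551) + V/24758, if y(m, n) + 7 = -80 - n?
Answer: 1620843767677/2909689297728 ≈ 0.55705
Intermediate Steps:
y(m, n) = -87 - n (y(m, n) = -7 + (-80 - n) = -87 - n)
V = -1/37536 (V = 1/((-87 - 1*33) - 37416) = 1/((-87 - 33) - 37416) = 1/(-120 - 37416) = 1/(-37536) = -1/37536 ≈ -2.6641e-5)
13953/((14417 + 80) + 10551) + V/24758 = 13953/((14417 + 80) + 10551) - 1/37536/24758 = 13953/(14497 + 10551) - 1/37536*1/24758 = 13953/25048 - 1/929316288 = 1620843767677/2909689297728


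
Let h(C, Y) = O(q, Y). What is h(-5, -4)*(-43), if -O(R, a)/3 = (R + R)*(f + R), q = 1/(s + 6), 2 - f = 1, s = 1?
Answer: 2064/49 ≈ 42.122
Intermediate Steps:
f = 1 (f = 2 - 1*1 = 2 - 1 = 1)
q = 1/7 (q = 1/(1 + 6) = 1/7 ≈ 0.14286)
O(R, a) = -6*R*(1 + R) (O(R, a) = -3*(R + R)*(1 + R) = -3*2*R*(1 + R) = -6*R*(1 + R))
h(C, Y) = -48/49 (h(C, Y) = -6*1/7*(1 + 1/7) = -6*1/7*8/7 = -48/49)
h(-5, -4)*(-43) = -48/49*(-43) = 2064/49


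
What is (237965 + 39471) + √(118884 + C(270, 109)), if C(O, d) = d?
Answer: 277436 + √118993 ≈ 2.7778e+5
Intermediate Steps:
(237965 + 39471) + √(118884 + C(270, 109)) = (237965 + 39471) + √(118884 + 109) = 277436 + √118993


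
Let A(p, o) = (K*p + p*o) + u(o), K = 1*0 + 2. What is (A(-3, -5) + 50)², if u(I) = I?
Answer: 2916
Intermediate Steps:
K = 2 (K = 0 + 2 = 2)
A(p, o) = o + 2*p + o*p (A(p, o) = (2*p + p*o) + o = (2*p + o*p) + o = o + 2*p + o*p)
(A(-3, -5) + 50)² = ((-5 + 2*(-3) - 5*(-3)) + 50)² = ((-5 - 6 + 15) + 50)² = (4 + 50)² = 54² = 2916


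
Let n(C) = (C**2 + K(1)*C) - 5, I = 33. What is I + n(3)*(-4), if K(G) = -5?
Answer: 77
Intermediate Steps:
n(C) = -5 + C**2 - 5*C (n(C) = (C**2 - 5*C) - 5 = -5 + C**2 - 5*C)
I + n(3)*(-4) = 33 + (-5 + 3**2 - 5*3)*(-4) = 33 + (-5 + 9 - 15)*(-4) = 33 - 11*(-4) = 33 + 44 = 77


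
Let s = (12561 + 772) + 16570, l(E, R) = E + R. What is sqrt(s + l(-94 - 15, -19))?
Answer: 5*sqrt(1191) ≈ 172.55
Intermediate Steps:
s = 29903 (s = 13333 + 16570 = 29903)
sqrt(s + l(-94 - 15, -19)) = sqrt(29903 + ((-94 - 15) - 19)) = sqrt(29903 + (-109 - 19)) = sqrt(29903 - 128) = sqrt(29775) = 5*sqrt(1191)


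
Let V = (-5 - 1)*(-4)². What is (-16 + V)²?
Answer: 12544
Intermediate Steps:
V = -96 (V = -6*16 = -96)
(-16 + V)² = (-16 - 96)² = (-112)² = 12544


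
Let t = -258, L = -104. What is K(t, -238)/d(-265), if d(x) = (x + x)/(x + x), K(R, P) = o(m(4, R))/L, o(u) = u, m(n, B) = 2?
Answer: -1/52 ≈ -0.019231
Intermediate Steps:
K(R, P) = -1/52 (K(R, P) = 2/(-104) = 2*(-1/104) = -1/52)
d(x) = 1 (d(x) = (2*x)/((2*x)) = (2*x)*(1/(2*x)) = 1)
K(t, -238)/d(-265) = -1/52/1 = -1/52*1 = -1/52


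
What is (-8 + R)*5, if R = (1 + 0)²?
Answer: -35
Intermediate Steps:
R = 1 (R = 1² = 1)
(-8 + R)*5 = (-8 + 1)*5 = -7*5 = -35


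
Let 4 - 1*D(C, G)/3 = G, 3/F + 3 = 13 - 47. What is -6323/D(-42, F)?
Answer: -233951/453 ≈ -516.45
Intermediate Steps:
F = -3/37 (F = 3/(-3 + (13 - 47)) = 3/(-3 - 34) = 3/(-37) = 3*(-1/37) = -3/37 ≈ -0.081081)
D(C, G) = 12 - 3*G
-6323/D(-42, F) = -6323/(12 - 3*(-3/37)) = -6323/(12 + 9/37) = -6323/453/37 = -6323*37/453 = -233951/453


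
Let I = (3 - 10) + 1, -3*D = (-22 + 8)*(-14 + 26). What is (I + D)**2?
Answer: 2500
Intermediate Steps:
D = 56 (D = -(-22 + 8)*(-14 + 26)/3 = -(-14)*12/3 = -1/3*(-168) = 56)
I = -6 (I = -7 + 1 = -6)
(I + D)**2 = (-6 + 56)**2 = 50**2 = 2500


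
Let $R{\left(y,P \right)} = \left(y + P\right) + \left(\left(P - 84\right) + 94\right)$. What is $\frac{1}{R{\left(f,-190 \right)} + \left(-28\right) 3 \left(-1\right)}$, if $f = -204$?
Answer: $- \frac{1}{490} \approx -0.0020408$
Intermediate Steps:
$R{\left(y,P \right)} = 10 + y + 2 P$ ($R{\left(y,P \right)} = \left(P + y\right) + \left(\left(-84 + P\right) + 94\right) = \left(P + y\right) + \left(10 + P\right) = 10 + y + 2 P$)
$\frac{1}{R{\left(f,-190 \right)} + \left(-28\right) 3 \left(-1\right)} = \frac{1}{\left(10 - 204 + 2 \left(-190\right)\right) + \left(-28\right) 3 \left(-1\right)} = \frac{1}{\left(10 - 204 - 380\right) - -84} = \frac{1}{-574 + 84} = \frac{1}{-490} = - \frac{1}{490}$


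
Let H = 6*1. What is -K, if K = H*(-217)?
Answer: 1302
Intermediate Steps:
H = 6
K = -1302 (K = 6*(-217) = -1302)
-K = -1*(-1302) = 1302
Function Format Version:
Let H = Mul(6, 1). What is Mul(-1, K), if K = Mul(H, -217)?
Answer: 1302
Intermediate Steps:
H = 6
K = -1302 (K = Mul(6, -217) = -1302)
Mul(-1, K) = Mul(-1, -1302) = 1302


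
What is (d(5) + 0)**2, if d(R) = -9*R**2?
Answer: 50625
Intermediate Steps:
(d(5) + 0)**2 = (-9*5**2 + 0)**2 = (-9*25 + 0)**2 = (-225 + 0)**2 = (-225)**2 = 50625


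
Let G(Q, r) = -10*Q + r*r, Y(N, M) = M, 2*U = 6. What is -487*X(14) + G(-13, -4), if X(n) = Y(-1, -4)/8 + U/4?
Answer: 97/4 ≈ 24.250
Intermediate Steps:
U = 3 (U = (½)*6 = 3)
X(n) = ¼ (X(n) = -4/8 + 3/4 = -4*⅛ + 3*(¼) = -½ + ¾ = ¼)
G(Q, r) = r² - 10*Q (G(Q, r) = -10*Q + r² = r² - 10*Q)
-487*X(14) + G(-13, -4) = -487*¼ + ((-4)² - 10*(-13)) = -487/4 + (16 + 130) = -487/4 + 146 = 97/4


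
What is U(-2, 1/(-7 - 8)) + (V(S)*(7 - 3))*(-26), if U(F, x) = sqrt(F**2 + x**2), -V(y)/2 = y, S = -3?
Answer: -624 + sqrt(901)/15 ≈ -622.00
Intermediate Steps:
V(y) = -2*y
U(-2, 1/(-7 - 8)) + (V(S)*(7 - 3))*(-26) = sqrt((-2)**2 + (1/(-7 - 8))**2) + ((-2*(-3))*(7 - 3))*(-26) = sqrt(4 + (1/(-15))**2) + (6*4)*(-26) = sqrt(4 + (-1/15)**2) + 24*(-26) = sqrt(4 + 1/225) - 624 = sqrt(901/225) - 624 = sqrt(901)/15 - 624 = -624 + sqrt(901)/15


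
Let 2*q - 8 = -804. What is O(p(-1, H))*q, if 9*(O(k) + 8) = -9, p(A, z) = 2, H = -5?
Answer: 3582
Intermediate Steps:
O(k) = -9 (O(k) = -8 + (⅑)*(-9) = -8 - 1 = -9)
q = -398 (q = 4 + (½)*(-804) = 4 - 402 = -398)
O(p(-1, H))*q = -9*(-398) = 3582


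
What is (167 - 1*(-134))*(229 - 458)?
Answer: -68929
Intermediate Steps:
(167 - 1*(-134))*(229 - 458) = (167 + 134)*(-229) = 301*(-229) = -68929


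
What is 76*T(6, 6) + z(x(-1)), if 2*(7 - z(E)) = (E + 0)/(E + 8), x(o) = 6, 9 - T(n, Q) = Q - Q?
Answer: 9671/14 ≈ 690.79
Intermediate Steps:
T(n, Q) = 9 (T(n, Q) = 9 - (Q - Q) = 9 - 1*0 = 9 + 0 = 9)
z(E) = 7 - E/(2*(8 + E)) (z(E) = 7 - (E + 0)/(2*(E + 8)) = 7 - E/(2*(8 + E)))
76*T(6, 6) + z(x(-1)) = 76*9 + (112 + 13*6)/(2*(8 + 6)) = 684 + (1/2)*(112 + 78)/14 = 684 + (1/2)*(1/14)*190 = 684 + 95/14 = 9671/14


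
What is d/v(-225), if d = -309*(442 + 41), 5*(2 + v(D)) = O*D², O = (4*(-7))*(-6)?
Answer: -149247/1700998 ≈ -0.087741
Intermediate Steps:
O = 168 (O = -28*(-6) = 168)
v(D) = -2 + 168*D²/5 (v(D) = -2 + (168*D²)/5 = -2 + 168*D²/5)
d = -149247 (d = -309*483 = -149247)
d/v(-225) = -149247/(-2 + (168/5)*(-225)²) = -149247/(-2 + (168/5)*50625) = -149247/(-2 + 1701000) = -149247/1700998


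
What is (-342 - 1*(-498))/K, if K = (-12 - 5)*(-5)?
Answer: 156/85 ≈ 1.8353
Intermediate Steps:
K = 85 (K = -17*(-5) = 85)
(-342 - 1*(-498))/K = (-342 - 1*(-498))/85 = (-342 + 498)*(1/85) = 156*(1/85) = 156/85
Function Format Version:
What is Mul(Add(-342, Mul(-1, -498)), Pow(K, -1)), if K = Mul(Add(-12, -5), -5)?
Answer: Rational(156, 85) ≈ 1.8353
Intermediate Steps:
K = 85 (K = Mul(-17, -5) = 85)
Mul(Add(-342, Mul(-1, -498)), Pow(K, -1)) = Mul(Add(-342, Mul(-1, -498)), Pow(85, -1)) = Mul(Add(-342, 498), Rational(1, 85)) = Mul(156, Rational(1, 85)) = Rational(156, 85)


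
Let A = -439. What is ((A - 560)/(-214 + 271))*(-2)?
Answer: 666/19 ≈ 35.053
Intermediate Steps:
((A - 560)/(-214 + 271))*(-2) = ((-439 - 560)/(-214 + 271))*(-2) = -999/57*(-2) = -999*1/57*(-2) = -333/19*(-2) = 666/19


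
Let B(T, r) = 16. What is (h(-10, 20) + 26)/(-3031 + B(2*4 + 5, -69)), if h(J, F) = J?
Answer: -16/3015 ≈ -0.0053068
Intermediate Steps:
(h(-10, 20) + 26)/(-3031 + B(2*4 + 5, -69)) = (-10 + 26)/(-3031 + 16) = 16/(-3015) = 16*(-1/3015) = -16/3015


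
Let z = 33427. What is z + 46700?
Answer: 80127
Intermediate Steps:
z + 46700 = 33427 + 46700 = 80127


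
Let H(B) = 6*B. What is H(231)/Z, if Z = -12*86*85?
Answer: -231/14620 ≈ -0.015800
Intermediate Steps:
Z = -87720 (Z = -1032*85 = -87720)
H(231)/Z = (6*231)/(-87720) = 1386*(-1/87720) = -231/14620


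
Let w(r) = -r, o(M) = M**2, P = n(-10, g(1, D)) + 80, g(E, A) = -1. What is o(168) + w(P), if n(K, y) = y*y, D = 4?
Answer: 28143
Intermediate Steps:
n(K, y) = y**2
P = 81 (P = (-1)**2 + 80 = 1 + 80 = 81)
o(168) + w(P) = 168**2 - 1*81 = 28224 - 81 = 28143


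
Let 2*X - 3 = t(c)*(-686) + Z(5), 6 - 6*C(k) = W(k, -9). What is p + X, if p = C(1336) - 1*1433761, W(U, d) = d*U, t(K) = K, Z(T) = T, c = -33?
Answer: -1420433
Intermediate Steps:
W(U, d) = U*d
C(k) = 1 + 3*k/2 (C(k) = 1 - k*(-9)/6 = 1 - (-3)*k/2 = 1 + 3*k/2)
X = 11323 (X = 3/2 + (-33*(-686) + 5)/2 = 3/2 + (22638 + 5)/2 = 3/2 + (1/2)*22643 = 3/2 + 22643/2 = 11323)
p = -1431756 (p = (1 + (3/2)*1336) - 1*1433761 = (1 + 2004) - 1433761 = 2005 - 1433761 = -1431756)
p + X = -1431756 + 11323 = -1420433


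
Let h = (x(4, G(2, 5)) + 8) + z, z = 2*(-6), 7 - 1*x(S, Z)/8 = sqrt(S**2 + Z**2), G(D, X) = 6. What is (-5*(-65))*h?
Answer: 16900 - 5200*sqrt(13) ≈ -1848.9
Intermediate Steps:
x(S, Z) = 56 - 8*sqrt(S**2 + Z**2)
z = -12
h = 52 - 16*sqrt(13) (h = ((56 - 8*sqrt(4**2 + 6**2)) + 8) - 12 = ((56 - 8*sqrt(16 + 36)) + 8) - 12 = ((56 - 16*sqrt(13)) + 8) - 12 = (64 - 16*sqrt(13)) - 12 = 52 - 16*sqrt(13) ≈ -5.6888)
(-5*(-65))*h = (-5*(-65))*(52 - 16*sqrt(13)) = 325*(52 - 16*sqrt(13)) = 16900 - 5200*sqrt(13)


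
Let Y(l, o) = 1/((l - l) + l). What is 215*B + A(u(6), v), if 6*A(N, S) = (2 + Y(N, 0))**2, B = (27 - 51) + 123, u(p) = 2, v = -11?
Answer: 510865/24 ≈ 21286.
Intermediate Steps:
Y(l, o) = 1/l (Y(l, o) = 1/(0 + l) = 1/l)
B = 99 (B = -24 + 123 = 99)
A(N, S) = (2 + 1/N)**2/6
215*B + A(u(6), v) = 215*99 + (1/6)*(1 + 2*2)**2/2**2 = 21285 + (1/6)*(1/4)*(1 + 4)**2 = 21285 + (1/6)*(1/4)*5**2 = 21285 + (1/6)*(1/4)*25 = 21285 + 25/24 = 510865/24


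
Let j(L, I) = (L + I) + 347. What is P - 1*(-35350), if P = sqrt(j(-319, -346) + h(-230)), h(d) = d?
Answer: 35350 + 2*I*sqrt(137) ≈ 35350.0 + 23.409*I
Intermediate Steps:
j(L, I) = 347 + I + L (j(L, I) = (I + L) + 347 = 347 + I + L)
P = 2*I*sqrt(137) (P = sqrt((347 - 346 - 319) - 230) = sqrt(-318 - 230) = sqrt(-548) = 2*I*sqrt(137) ≈ 23.409*I)
P - 1*(-35350) = 2*I*sqrt(137) - 1*(-35350) = 2*I*sqrt(137) + 35350 = 35350 + 2*I*sqrt(137)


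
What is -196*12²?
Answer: -28224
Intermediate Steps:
-196*12² = -196*144 = -28224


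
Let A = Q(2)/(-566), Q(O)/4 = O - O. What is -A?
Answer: 0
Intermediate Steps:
Q(O) = 0 (Q(O) = 4*(O - O) = 4*0 = 0)
A = 0 (A = 0/(-566) = 0*(-1/566) = 0)
-A = -1*0 = 0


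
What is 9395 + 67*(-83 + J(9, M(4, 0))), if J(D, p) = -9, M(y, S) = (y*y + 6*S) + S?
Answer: 3231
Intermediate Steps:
M(y, S) = y² + 7*S (M(y, S) = (y² + 6*S) + S = y² + 7*S)
9395 + 67*(-83 + J(9, M(4, 0))) = 9395 + 67*(-83 - 9) = 9395 + 67*(-92) = 9395 - 6164 = 3231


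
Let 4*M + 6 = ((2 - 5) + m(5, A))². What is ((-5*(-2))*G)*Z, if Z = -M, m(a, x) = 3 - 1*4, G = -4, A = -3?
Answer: 100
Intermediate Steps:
m(a, x) = -1 (m(a, x) = 3 - 4 = -1)
M = 5/2 (M = -3/2 + ((2 - 5) - 1)²/4 = -3/2 + (-3 - 1)²/4 = -3/2 + (¼)*(-4)² = -3/2 + (¼)*16 = -3/2 + 4 = 5/2 ≈ 2.5000)
Z = -5/2 (Z = -1*5/2 = -5/2 ≈ -2.5000)
((-5*(-2))*G)*Z = (-5*(-2)*(-4))*(-5/2) = (10*(-4))*(-5/2) = -40*(-5/2) = 100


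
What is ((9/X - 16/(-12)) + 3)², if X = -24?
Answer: 9025/576 ≈ 15.668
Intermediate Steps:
((9/X - 16/(-12)) + 3)² = ((9/(-24) - 16/(-12)) + 3)² = ((9*(-1/24) - 16*(-1/12)) + 3)² = ((-3/8 + 4/3) + 3)² = (23/24 + 3)² = (95/24)² = 9025/576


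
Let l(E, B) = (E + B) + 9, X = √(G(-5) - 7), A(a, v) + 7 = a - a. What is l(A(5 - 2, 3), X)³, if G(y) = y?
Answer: -64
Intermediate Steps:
A(a, v) = -7 (A(a, v) = -7 + (a - a) = -7 + 0 = -7)
X = 2*I*√3 (X = √(-5 - 7) = √(-12) = 2*I*√3 ≈ 3.4641*I)
l(E, B) = 9 + B + E (l(E, B) = (B + E) + 9 = 9 + B + E)
l(A(5 - 2, 3), X)³ = (9 + 2*I*√3 - 7)³ = (2 + 2*I*√3)³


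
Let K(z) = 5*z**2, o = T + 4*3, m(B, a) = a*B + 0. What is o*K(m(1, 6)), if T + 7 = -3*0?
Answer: 900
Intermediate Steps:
T = -7 (T = -7 - 3*0 = -7 + 0 = -7)
m(B, a) = B*a (m(B, a) = B*a + 0 = B*a)
o = 5 (o = -7 + 4*3 = -7 + 12 = 5)
o*K(m(1, 6)) = 5*(5*(1*6)**2) = 5*(5*6**2) = 5*(5*36) = 5*180 = 900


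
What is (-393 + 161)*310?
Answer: -71920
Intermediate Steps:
(-393 + 161)*310 = -232*310 = -71920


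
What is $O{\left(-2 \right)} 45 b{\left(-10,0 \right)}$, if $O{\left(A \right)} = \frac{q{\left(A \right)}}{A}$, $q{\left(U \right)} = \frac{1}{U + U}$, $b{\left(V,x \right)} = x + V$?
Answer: $- \frac{225}{4} \approx -56.25$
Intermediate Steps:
$b{\left(V,x \right)} = V + x$
$q{\left(U \right)} = \frac{1}{2 U}$
$O{\left(A \right)} = \frac{1}{2 A^{2}}$ ($O{\left(A \right)} = \frac{\frac{1}{2} \frac{1}{A}}{A} = \frac{1}{2 A^{2}}$)
$O{\left(-2 \right)} 45 b{\left(-10,0 \right)} = \frac{1}{2 \cdot 4} \cdot 45 \left(-10 + 0\right) = \frac{1}{2} \cdot \frac{1}{4} \cdot 45 \left(-10\right) = \frac{1}{8} \cdot 45 \left(-10\right) = \frac{45}{8} \left(-10\right) = - \frac{225}{4}$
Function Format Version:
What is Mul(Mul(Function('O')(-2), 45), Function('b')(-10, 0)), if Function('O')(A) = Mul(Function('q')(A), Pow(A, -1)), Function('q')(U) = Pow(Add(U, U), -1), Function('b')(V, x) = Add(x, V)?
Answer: Rational(-225, 4) ≈ -56.250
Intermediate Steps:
Function('b')(V, x) = Add(V, x)
Function('q')(U) = Mul(Rational(1, 2), Pow(U, -1)) (Function('q')(U) = Pow(Mul(2, U), -1) = Mul(Rational(1, 2), Pow(U, -1)))
Function('O')(A) = Mul(Rational(1, 2), Pow(A, -2)) (Function('O')(A) = Mul(Mul(Rational(1, 2), Pow(A, -1)), Pow(A, -1)) = Mul(Rational(1, 2), Pow(A, -2)))
Mul(Mul(Function('O')(-2), 45), Function('b')(-10, 0)) = Mul(Mul(Mul(Rational(1, 2), Pow(-2, -2)), 45), Add(-10, 0)) = Mul(Mul(Mul(Rational(1, 2), Rational(1, 4)), 45), -10) = Mul(Mul(Rational(1, 8), 45), -10) = Mul(Rational(45, 8), -10) = Rational(-225, 4)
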